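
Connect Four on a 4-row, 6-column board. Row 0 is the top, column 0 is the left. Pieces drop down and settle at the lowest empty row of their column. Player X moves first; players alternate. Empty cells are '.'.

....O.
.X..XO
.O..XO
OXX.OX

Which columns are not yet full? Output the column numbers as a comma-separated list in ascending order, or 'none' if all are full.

Answer: 0,1,2,3,5

Derivation:
col 0: top cell = '.' → open
col 1: top cell = '.' → open
col 2: top cell = '.' → open
col 3: top cell = '.' → open
col 4: top cell = 'O' → FULL
col 5: top cell = '.' → open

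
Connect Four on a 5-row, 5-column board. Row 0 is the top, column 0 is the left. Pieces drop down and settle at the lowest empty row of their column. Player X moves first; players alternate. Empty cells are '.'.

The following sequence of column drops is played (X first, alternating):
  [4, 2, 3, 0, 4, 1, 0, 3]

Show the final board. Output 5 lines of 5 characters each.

Move 1: X drops in col 4, lands at row 4
Move 2: O drops in col 2, lands at row 4
Move 3: X drops in col 3, lands at row 4
Move 4: O drops in col 0, lands at row 4
Move 5: X drops in col 4, lands at row 3
Move 6: O drops in col 1, lands at row 4
Move 7: X drops in col 0, lands at row 3
Move 8: O drops in col 3, lands at row 3

Answer: .....
.....
.....
X..OX
OOOXX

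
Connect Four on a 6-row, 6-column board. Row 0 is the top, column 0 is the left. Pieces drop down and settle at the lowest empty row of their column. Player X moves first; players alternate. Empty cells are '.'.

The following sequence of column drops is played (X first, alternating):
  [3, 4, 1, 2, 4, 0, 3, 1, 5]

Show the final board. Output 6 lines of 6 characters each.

Move 1: X drops in col 3, lands at row 5
Move 2: O drops in col 4, lands at row 5
Move 3: X drops in col 1, lands at row 5
Move 4: O drops in col 2, lands at row 5
Move 5: X drops in col 4, lands at row 4
Move 6: O drops in col 0, lands at row 5
Move 7: X drops in col 3, lands at row 4
Move 8: O drops in col 1, lands at row 4
Move 9: X drops in col 5, lands at row 5

Answer: ......
......
......
......
.O.XX.
OXOXOX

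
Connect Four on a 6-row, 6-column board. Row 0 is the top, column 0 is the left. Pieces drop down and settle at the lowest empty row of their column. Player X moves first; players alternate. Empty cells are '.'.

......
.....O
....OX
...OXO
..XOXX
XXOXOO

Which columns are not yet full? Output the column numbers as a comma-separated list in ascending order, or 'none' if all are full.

col 0: top cell = '.' → open
col 1: top cell = '.' → open
col 2: top cell = '.' → open
col 3: top cell = '.' → open
col 4: top cell = '.' → open
col 5: top cell = '.' → open

Answer: 0,1,2,3,4,5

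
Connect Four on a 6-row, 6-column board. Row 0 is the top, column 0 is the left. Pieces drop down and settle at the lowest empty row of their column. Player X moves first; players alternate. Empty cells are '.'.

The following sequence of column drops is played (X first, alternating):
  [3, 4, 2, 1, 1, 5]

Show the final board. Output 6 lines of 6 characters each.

Answer: ......
......
......
......
.X....
.OXXOO

Derivation:
Move 1: X drops in col 3, lands at row 5
Move 2: O drops in col 4, lands at row 5
Move 3: X drops in col 2, lands at row 5
Move 4: O drops in col 1, lands at row 5
Move 5: X drops in col 1, lands at row 4
Move 6: O drops in col 5, lands at row 5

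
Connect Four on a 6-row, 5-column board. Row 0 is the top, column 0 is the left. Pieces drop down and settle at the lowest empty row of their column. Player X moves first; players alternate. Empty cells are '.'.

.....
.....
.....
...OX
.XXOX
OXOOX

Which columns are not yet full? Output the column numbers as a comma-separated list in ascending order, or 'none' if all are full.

col 0: top cell = '.' → open
col 1: top cell = '.' → open
col 2: top cell = '.' → open
col 3: top cell = '.' → open
col 4: top cell = '.' → open

Answer: 0,1,2,3,4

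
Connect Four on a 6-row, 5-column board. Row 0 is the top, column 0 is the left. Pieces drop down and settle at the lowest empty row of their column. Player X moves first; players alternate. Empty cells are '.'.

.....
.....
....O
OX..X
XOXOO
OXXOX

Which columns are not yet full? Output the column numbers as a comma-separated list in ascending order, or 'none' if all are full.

Answer: 0,1,2,3,4

Derivation:
col 0: top cell = '.' → open
col 1: top cell = '.' → open
col 2: top cell = '.' → open
col 3: top cell = '.' → open
col 4: top cell = '.' → open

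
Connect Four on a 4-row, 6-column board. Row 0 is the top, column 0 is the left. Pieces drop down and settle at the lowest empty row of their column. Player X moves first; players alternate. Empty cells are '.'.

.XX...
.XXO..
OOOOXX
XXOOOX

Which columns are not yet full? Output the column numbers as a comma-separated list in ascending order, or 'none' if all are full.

Answer: 0,3,4,5

Derivation:
col 0: top cell = '.' → open
col 1: top cell = 'X' → FULL
col 2: top cell = 'X' → FULL
col 3: top cell = '.' → open
col 4: top cell = '.' → open
col 5: top cell = '.' → open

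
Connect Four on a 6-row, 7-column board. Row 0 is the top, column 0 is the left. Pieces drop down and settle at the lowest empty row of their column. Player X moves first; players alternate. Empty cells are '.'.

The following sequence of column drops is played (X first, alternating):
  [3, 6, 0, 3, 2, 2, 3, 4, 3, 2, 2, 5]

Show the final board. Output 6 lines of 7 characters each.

Answer: .......
.......
..XX...
..OX...
..OO...
X.XXOOO

Derivation:
Move 1: X drops in col 3, lands at row 5
Move 2: O drops in col 6, lands at row 5
Move 3: X drops in col 0, lands at row 5
Move 4: O drops in col 3, lands at row 4
Move 5: X drops in col 2, lands at row 5
Move 6: O drops in col 2, lands at row 4
Move 7: X drops in col 3, lands at row 3
Move 8: O drops in col 4, lands at row 5
Move 9: X drops in col 3, lands at row 2
Move 10: O drops in col 2, lands at row 3
Move 11: X drops in col 2, lands at row 2
Move 12: O drops in col 5, lands at row 5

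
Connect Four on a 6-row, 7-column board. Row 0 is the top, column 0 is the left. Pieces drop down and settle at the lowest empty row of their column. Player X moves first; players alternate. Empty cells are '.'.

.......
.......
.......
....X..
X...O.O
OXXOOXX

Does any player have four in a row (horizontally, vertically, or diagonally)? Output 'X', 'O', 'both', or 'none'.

none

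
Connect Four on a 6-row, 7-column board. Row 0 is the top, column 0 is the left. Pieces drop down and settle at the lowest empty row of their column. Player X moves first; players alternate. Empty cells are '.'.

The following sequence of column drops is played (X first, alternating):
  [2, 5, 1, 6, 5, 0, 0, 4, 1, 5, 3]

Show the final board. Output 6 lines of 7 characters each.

Move 1: X drops in col 2, lands at row 5
Move 2: O drops in col 5, lands at row 5
Move 3: X drops in col 1, lands at row 5
Move 4: O drops in col 6, lands at row 5
Move 5: X drops in col 5, lands at row 4
Move 6: O drops in col 0, lands at row 5
Move 7: X drops in col 0, lands at row 4
Move 8: O drops in col 4, lands at row 5
Move 9: X drops in col 1, lands at row 4
Move 10: O drops in col 5, lands at row 3
Move 11: X drops in col 3, lands at row 5

Answer: .......
.......
.......
.....O.
XX...X.
OXXXOOO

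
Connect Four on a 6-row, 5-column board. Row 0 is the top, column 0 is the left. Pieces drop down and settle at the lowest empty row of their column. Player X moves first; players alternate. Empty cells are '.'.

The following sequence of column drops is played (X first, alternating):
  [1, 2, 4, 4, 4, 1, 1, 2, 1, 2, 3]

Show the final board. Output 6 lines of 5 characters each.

Answer: .....
.....
.X...
.XO.X
.OO.O
.XOXX

Derivation:
Move 1: X drops in col 1, lands at row 5
Move 2: O drops in col 2, lands at row 5
Move 3: X drops in col 4, lands at row 5
Move 4: O drops in col 4, lands at row 4
Move 5: X drops in col 4, lands at row 3
Move 6: O drops in col 1, lands at row 4
Move 7: X drops in col 1, lands at row 3
Move 8: O drops in col 2, lands at row 4
Move 9: X drops in col 1, lands at row 2
Move 10: O drops in col 2, lands at row 3
Move 11: X drops in col 3, lands at row 5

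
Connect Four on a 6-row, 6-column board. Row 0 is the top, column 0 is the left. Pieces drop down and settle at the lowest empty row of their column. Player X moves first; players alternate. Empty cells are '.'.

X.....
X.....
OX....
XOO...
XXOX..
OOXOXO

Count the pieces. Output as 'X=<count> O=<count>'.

X=9 O=8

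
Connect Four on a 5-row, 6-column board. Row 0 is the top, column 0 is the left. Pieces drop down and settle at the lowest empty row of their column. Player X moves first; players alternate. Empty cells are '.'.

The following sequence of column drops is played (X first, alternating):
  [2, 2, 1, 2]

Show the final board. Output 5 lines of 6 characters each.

Answer: ......
......
..O...
..O...
.XX...

Derivation:
Move 1: X drops in col 2, lands at row 4
Move 2: O drops in col 2, lands at row 3
Move 3: X drops in col 1, lands at row 4
Move 4: O drops in col 2, lands at row 2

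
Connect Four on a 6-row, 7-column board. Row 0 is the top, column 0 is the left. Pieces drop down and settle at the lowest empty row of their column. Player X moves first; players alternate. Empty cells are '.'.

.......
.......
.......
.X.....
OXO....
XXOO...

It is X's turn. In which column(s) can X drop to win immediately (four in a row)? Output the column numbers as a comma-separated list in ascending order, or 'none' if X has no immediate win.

col 0: drop X → no win
col 1: drop X → WIN!
col 2: drop X → no win
col 3: drop X → no win
col 4: drop X → no win
col 5: drop X → no win
col 6: drop X → no win

Answer: 1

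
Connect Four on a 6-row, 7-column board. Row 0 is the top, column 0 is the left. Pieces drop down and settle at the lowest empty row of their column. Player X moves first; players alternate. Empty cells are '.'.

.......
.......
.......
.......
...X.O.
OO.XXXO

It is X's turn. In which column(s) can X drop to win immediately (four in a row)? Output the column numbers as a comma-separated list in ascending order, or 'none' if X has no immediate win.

col 0: drop X → no win
col 1: drop X → no win
col 2: drop X → WIN!
col 3: drop X → no win
col 4: drop X → no win
col 5: drop X → no win
col 6: drop X → no win

Answer: 2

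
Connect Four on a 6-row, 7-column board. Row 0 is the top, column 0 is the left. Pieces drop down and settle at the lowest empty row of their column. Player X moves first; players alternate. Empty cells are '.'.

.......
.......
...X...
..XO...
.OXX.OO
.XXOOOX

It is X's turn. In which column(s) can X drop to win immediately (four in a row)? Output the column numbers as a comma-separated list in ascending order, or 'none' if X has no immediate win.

Answer: 2

Derivation:
col 0: drop X → no win
col 1: drop X → no win
col 2: drop X → WIN!
col 3: drop X → no win
col 4: drop X → no win
col 5: drop X → no win
col 6: drop X → no win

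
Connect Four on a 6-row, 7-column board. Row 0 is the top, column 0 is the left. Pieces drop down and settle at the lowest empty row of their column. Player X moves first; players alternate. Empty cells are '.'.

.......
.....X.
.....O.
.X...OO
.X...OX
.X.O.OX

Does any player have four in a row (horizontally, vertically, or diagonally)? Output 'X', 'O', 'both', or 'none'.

O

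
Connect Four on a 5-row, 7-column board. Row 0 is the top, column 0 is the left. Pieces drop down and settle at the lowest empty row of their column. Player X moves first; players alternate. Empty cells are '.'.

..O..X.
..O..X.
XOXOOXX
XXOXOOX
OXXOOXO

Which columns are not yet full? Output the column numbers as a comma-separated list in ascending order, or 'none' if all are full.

col 0: top cell = '.' → open
col 1: top cell = '.' → open
col 2: top cell = 'O' → FULL
col 3: top cell = '.' → open
col 4: top cell = '.' → open
col 5: top cell = 'X' → FULL
col 6: top cell = '.' → open

Answer: 0,1,3,4,6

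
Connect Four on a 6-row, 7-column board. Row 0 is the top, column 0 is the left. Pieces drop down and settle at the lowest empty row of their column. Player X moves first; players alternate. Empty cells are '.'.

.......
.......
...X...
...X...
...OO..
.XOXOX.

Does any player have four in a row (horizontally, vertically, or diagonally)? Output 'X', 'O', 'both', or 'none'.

none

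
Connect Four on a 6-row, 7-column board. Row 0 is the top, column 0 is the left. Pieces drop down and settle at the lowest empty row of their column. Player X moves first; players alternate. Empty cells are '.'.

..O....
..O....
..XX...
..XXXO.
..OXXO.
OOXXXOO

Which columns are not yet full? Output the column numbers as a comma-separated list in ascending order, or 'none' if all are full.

Answer: 0,1,3,4,5,6

Derivation:
col 0: top cell = '.' → open
col 1: top cell = '.' → open
col 2: top cell = 'O' → FULL
col 3: top cell = '.' → open
col 4: top cell = '.' → open
col 5: top cell = '.' → open
col 6: top cell = '.' → open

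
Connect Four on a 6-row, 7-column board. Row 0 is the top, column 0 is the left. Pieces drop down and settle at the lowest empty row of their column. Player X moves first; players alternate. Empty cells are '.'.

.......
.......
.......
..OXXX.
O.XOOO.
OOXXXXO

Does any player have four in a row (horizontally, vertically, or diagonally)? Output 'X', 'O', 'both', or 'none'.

X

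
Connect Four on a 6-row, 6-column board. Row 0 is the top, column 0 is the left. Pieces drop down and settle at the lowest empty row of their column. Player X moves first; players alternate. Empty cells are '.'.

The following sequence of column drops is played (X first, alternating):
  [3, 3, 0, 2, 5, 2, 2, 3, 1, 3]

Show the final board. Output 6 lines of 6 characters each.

Move 1: X drops in col 3, lands at row 5
Move 2: O drops in col 3, lands at row 4
Move 3: X drops in col 0, lands at row 5
Move 4: O drops in col 2, lands at row 5
Move 5: X drops in col 5, lands at row 5
Move 6: O drops in col 2, lands at row 4
Move 7: X drops in col 2, lands at row 3
Move 8: O drops in col 3, lands at row 3
Move 9: X drops in col 1, lands at row 5
Move 10: O drops in col 3, lands at row 2

Answer: ......
......
...O..
..XO..
..OO..
XXOX.X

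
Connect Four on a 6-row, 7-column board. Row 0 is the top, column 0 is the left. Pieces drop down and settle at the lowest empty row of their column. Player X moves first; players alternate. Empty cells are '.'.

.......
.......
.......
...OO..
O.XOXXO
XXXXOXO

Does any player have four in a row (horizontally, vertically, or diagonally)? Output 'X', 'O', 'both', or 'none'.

X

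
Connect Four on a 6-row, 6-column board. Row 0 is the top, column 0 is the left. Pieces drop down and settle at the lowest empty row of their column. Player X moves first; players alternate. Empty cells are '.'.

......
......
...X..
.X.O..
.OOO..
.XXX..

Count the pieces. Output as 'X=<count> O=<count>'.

X=5 O=4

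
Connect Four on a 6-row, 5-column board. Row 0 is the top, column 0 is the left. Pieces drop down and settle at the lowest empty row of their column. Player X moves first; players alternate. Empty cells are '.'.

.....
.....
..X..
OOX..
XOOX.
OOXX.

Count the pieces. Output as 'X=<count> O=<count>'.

X=6 O=6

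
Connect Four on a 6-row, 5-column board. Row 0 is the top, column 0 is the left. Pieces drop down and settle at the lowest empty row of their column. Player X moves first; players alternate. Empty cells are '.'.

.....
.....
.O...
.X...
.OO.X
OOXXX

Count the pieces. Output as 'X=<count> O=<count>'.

X=5 O=5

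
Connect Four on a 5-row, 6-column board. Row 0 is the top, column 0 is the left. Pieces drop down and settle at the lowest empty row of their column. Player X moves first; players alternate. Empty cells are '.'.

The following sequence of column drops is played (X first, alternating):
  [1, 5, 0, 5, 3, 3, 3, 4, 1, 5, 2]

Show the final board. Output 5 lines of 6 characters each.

Move 1: X drops in col 1, lands at row 4
Move 2: O drops in col 5, lands at row 4
Move 3: X drops in col 0, lands at row 4
Move 4: O drops in col 5, lands at row 3
Move 5: X drops in col 3, lands at row 4
Move 6: O drops in col 3, lands at row 3
Move 7: X drops in col 3, lands at row 2
Move 8: O drops in col 4, lands at row 4
Move 9: X drops in col 1, lands at row 3
Move 10: O drops in col 5, lands at row 2
Move 11: X drops in col 2, lands at row 4

Answer: ......
......
...X.O
.X.O.O
XXXXOO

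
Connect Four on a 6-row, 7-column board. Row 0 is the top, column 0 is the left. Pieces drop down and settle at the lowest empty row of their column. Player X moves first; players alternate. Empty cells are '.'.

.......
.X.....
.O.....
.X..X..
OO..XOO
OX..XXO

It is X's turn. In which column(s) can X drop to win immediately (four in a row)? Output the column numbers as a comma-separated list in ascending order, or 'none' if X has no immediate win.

Answer: 4

Derivation:
col 0: drop X → no win
col 1: drop X → no win
col 2: drop X → no win
col 3: drop X → no win
col 4: drop X → WIN!
col 5: drop X → no win
col 6: drop X → no win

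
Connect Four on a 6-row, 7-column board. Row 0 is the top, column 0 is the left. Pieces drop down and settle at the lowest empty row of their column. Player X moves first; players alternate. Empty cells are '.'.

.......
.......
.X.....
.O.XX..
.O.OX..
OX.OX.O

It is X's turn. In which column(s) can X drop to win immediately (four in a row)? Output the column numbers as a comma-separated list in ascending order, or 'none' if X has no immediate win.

Answer: 4

Derivation:
col 0: drop X → no win
col 1: drop X → no win
col 2: drop X → no win
col 3: drop X → no win
col 4: drop X → WIN!
col 5: drop X → no win
col 6: drop X → no win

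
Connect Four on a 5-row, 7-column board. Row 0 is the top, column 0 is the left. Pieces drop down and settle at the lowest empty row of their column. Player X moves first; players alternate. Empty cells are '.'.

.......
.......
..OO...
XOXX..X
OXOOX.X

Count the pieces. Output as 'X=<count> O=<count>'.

X=7 O=6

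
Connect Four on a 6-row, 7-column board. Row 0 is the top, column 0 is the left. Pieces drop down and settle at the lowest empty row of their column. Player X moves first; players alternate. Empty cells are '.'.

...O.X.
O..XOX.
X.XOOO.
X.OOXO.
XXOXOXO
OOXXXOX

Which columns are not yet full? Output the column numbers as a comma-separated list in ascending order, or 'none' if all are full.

col 0: top cell = '.' → open
col 1: top cell = '.' → open
col 2: top cell = '.' → open
col 3: top cell = 'O' → FULL
col 4: top cell = '.' → open
col 5: top cell = 'X' → FULL
col 6: top cell = '.' → open

Answer: 0,1,2,4,6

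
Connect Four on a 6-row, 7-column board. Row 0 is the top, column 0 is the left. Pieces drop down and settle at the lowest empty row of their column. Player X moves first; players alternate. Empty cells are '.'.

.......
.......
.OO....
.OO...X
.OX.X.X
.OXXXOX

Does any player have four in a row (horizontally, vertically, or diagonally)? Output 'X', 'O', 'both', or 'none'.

O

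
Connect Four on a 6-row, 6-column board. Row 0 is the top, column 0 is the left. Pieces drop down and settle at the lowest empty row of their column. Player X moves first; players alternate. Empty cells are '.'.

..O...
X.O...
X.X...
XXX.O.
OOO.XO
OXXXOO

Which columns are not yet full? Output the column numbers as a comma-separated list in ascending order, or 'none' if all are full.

col 0: top cell = '.' → open
col 1: top cell = '.' → open
col 2: top cell = 'O' → FULL
col 3: top cell = '.' → open
col 4: top cell = '.' → open
col 5: top cell = '.' → open

Answer: 0,1,3,4,5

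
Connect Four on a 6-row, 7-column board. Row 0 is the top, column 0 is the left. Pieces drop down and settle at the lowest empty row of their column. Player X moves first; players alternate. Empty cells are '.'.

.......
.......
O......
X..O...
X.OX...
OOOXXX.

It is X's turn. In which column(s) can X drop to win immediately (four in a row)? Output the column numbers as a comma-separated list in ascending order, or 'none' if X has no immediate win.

Answer: 6

Derivation:
col 0: drop X → no win
col 1: drop X → no win
col 2: drop X → no win
col 3: drop X → no win
col 4: drop X → no win
col 5: drop X → no win
col 6: drop X → WIN!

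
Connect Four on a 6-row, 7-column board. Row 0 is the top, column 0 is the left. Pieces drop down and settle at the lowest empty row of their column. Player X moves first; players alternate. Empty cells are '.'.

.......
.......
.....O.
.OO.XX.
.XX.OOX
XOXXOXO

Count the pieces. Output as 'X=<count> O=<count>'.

X=9 O=8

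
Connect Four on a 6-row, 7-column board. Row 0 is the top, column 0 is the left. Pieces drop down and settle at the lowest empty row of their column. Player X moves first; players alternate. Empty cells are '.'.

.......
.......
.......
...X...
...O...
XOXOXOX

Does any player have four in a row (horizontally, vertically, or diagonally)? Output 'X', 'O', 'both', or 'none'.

none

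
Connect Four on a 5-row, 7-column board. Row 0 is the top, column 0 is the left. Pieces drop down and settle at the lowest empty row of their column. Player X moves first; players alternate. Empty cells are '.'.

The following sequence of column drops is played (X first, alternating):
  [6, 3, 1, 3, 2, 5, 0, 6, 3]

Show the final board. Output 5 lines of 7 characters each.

Answer: .......
.......
...X...
...O..O
XXXO.OX

Derivation:
Move 1: X drops in col 6, lands at row 4
Move 2: O drops in col 3, lands at row 4
Move 3: X drops in col 1, lands at row 4
Move 4: O drops in col 3, lands at row 3
Move 5: X drops in col 2, lands at row 4
Move 6: O drops in col 5, lands at row 4
Move 7: X drops in col 0, lands at row 4
Move 8: O drops in col 6, lands at row 3
Move 9: X drops in col 3, lands at row 2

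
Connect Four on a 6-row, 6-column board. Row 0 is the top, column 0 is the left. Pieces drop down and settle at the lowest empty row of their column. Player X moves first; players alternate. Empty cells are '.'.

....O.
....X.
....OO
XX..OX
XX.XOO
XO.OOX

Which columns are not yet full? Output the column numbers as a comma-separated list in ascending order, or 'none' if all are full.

col 0: top cell = '.' → open
col 1: top cell = '.' → open
col 2: top cell = '.' → open
col 3: top cell = '.' → open
col 4: top cell = 'O' → FULL
col 5: top cell = '.' → open

Answer: 0,1,2,3,5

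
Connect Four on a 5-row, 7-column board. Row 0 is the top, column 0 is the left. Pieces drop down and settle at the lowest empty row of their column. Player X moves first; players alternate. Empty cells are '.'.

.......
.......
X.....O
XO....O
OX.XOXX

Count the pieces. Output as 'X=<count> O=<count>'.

X=6 O=5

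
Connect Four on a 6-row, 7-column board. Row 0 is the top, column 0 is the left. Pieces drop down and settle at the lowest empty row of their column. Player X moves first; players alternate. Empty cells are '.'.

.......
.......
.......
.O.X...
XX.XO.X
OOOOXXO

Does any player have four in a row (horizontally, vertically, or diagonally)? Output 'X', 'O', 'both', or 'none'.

O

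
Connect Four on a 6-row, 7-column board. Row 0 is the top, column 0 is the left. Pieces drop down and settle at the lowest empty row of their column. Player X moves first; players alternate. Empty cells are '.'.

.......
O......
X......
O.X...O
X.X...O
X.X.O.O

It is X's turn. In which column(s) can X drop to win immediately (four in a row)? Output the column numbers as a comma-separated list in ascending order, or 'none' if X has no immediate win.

Answer: 2

Derivation:
col 0: drop X → no win
col 1: drop X → no win
col 2: drop X → WIN!
col 3: drop X → no win
col 4: drop X → no win
col 5: drop X → no win
col 6: drop X → no win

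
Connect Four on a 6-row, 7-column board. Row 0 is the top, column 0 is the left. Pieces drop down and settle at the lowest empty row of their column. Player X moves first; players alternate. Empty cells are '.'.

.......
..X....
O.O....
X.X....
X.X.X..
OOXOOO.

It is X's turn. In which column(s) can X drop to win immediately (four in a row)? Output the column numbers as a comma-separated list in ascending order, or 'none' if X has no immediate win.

col 0: drop X → no win
col 1: drop X → no win
col 2: drop X → no win
col 3: drop X → no win
col 4: drop X → no win
col 5: drop X → no win
col 6: drop X → no win

Answer: none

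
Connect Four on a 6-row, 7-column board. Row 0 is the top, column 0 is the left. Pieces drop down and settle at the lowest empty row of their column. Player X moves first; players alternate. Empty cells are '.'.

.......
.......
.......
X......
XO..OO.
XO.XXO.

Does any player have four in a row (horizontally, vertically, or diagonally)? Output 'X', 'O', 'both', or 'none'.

none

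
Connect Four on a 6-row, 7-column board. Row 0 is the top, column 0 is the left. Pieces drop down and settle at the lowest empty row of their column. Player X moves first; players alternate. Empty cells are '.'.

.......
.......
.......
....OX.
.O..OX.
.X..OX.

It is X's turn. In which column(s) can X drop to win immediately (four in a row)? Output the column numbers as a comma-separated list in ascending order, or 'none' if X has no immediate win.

Answer: 5

Derivation:
col 0: drop X → no win
col 1: drop X → no win
col 2: drop X → no win
col 3: drop X → no win
col 4: drop X → no win
col 5: drop X → WIN!
col 6: drop X → no win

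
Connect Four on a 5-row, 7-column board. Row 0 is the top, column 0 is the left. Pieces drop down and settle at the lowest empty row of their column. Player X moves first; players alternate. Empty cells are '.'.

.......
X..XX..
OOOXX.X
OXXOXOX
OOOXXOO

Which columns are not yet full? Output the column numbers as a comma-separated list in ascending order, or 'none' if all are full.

Answer: 0,1,2,3,4,5,6

Derivation:
col 0: top cell = '.' → open
col 1: top cell = '.' → open
col 2: top cell = '.' → open
col 3: top cell = '.' → open
col 4: top cell = '.' → open
col 5: top cell = '.' → open
col 6: top cell = '.' → open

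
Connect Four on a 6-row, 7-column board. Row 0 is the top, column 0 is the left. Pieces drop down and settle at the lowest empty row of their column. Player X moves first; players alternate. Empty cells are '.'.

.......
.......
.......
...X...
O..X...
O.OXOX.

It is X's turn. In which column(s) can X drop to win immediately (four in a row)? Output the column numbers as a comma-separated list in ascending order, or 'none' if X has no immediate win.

Answer: 3

Derivation:
col 0: drop X → no win
col 1: drop X → no win
col 2: drop X → no win
col 3: drop X → WIN!
col 4: drop X → no win
col 5: drop X → no win
col 6: drop X → no win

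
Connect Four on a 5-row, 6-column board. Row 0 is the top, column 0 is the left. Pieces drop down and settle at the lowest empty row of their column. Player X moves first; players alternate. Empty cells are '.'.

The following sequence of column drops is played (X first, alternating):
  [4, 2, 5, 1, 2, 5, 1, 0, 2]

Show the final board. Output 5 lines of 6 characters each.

Move 1: X drops in col 4, lands at row 4
Move 2: O drops in col 2, lands at row 4
Move 3: X drops in col 5, lands at row 4
Move 4: O drops in col 1, lands at row 4
Move 5: X drops in col 2, lands at row 3
Move 6: O drops in col 5, lands at row 3
Move 7: X drops in col 1, lands at row 3
Move 8: O drops in col 0, lands at row 4
Move 9: X drops in col 2, lands at row 2

Answer: ......
......
..X...
.XX..O
OOO.XX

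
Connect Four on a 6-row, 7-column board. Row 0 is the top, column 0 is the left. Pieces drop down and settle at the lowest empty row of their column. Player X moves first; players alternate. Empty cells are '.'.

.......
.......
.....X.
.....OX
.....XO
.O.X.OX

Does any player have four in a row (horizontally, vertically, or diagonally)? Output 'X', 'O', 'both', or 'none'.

none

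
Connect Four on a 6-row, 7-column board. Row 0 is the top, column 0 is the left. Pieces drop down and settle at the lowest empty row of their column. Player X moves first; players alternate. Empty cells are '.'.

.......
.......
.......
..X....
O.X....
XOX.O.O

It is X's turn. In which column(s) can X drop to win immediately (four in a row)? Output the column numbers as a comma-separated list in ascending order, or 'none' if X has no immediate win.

col 0: drop X → no win
col 1: drop X → no win
col 2: drop X → WIN!
col 3: drop X → no win
col 4: drop X → no win
col 5: drop X → no win
col 6: drop X → no win

Answer: 2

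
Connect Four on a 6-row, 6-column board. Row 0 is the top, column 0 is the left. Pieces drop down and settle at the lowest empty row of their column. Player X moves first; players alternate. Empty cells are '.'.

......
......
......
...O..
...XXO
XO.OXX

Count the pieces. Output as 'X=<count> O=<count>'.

X=5 O=4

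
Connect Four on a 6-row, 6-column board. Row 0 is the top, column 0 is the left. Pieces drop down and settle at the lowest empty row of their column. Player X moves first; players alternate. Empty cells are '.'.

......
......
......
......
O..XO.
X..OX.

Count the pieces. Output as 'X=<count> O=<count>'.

X=3 O=3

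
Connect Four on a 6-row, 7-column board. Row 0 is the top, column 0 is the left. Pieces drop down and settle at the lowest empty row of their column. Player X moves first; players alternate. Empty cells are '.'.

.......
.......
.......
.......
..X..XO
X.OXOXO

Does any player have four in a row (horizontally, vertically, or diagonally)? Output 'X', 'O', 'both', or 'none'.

none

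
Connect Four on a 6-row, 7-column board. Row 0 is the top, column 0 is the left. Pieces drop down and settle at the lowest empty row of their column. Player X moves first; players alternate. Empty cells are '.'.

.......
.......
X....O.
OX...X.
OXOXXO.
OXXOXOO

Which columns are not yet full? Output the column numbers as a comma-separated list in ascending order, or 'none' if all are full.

col 0: top cell = '.' → open
col 1: top cell = '.' → open
col 2: top cell = '.' → open
col 3: top cell = '.' → open
col 4: top cell = '.' → open
col 5: top cell = '.' → open
col 6: top cell = '.' → open

Answer: 0,1,2,3,4,5,6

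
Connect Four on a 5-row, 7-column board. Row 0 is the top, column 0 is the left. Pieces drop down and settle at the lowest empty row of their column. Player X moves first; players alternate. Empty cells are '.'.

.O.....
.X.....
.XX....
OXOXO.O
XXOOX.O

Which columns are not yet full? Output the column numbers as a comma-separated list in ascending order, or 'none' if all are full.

col 0: top cell = '.' → open
col 1: top cell = 'O' → FULL
col 2: top cell = '.' → open
col 3: top cell = '.' → open
col 4: top cell = '.' → open
col 5: top cell = '.' → open
col 6: top cell = '.' → open

Answer: 0,2,3,4,5,6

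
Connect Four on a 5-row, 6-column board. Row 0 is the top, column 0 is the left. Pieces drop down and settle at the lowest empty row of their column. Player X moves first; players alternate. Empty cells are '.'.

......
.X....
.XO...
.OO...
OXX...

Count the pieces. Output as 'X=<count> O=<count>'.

X=4 O=4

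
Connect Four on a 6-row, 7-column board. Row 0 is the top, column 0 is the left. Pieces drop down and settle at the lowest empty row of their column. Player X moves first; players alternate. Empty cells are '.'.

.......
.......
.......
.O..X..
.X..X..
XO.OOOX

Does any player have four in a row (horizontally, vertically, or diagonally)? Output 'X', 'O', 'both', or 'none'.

none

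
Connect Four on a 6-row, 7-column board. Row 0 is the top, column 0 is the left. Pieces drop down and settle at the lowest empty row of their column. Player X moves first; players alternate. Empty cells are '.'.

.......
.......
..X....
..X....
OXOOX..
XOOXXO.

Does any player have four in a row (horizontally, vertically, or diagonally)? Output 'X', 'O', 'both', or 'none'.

none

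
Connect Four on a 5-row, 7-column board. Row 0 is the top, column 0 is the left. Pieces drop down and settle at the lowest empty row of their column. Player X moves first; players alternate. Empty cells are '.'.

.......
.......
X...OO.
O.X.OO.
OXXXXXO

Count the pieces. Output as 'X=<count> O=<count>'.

X=7 O=7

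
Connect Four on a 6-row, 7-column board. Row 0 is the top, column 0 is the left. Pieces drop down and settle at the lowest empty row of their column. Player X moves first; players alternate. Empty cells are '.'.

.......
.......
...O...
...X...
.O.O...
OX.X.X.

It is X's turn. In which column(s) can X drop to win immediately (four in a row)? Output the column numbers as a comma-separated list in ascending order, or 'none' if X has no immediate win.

col 0: drop X → no win
col 1: drop X → no win
col 2: drop X → no win
col 3: drop X → no win
col 4: drop X → no win
col 5: drop X → no win
col 6: drop X → no win

Answer: none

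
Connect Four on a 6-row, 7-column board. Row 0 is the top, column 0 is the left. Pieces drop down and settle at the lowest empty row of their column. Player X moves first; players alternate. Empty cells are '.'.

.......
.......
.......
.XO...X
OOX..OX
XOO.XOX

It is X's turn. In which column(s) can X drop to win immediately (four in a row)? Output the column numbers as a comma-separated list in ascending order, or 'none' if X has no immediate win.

col 0: drop X → no win
col 1: drop X → no win
col 2: drop X → no win
col 3: drop X → no win
col 4: drop X → no win
col 5: drop X → no win
col 6: drop X → WIN!

Answer: 6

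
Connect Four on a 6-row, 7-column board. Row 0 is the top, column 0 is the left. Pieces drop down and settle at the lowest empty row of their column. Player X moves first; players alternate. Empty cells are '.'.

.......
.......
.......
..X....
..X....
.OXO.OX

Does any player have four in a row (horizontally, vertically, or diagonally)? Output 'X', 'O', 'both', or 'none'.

none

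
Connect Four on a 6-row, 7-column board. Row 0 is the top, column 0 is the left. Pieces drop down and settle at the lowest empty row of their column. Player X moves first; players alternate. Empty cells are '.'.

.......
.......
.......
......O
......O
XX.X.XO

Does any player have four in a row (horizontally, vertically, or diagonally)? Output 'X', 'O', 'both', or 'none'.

none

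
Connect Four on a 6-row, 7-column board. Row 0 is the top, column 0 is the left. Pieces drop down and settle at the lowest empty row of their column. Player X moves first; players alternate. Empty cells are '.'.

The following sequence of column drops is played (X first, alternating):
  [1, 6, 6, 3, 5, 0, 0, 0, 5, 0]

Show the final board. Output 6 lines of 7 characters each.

Answer: .......
.......
O......
O......
X....XX
OX.O.XO

Derivation:
Move 1: X drops in col 1, lands at row 5
Move 2: O drops in col 6, lands at row 5
Move 3: X drops in col 6, lands at row 4
Move 4: O drops in col 3, lands at row 5
Move 5: X drops in col 5, lands at row 5
Move 6: O drops in col 0, lands at row 5
Move 7: X drops in col 0, lands at row 4
Move 8: O drops in col 0, lands at row 3
Move 9: X drops in col 5, lands at row 4
Move 10: O drops in col 0, lands at row 2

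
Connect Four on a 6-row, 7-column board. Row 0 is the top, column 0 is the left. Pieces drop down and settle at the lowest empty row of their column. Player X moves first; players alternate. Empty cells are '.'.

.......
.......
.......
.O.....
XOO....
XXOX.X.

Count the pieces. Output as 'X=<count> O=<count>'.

X=5 O=4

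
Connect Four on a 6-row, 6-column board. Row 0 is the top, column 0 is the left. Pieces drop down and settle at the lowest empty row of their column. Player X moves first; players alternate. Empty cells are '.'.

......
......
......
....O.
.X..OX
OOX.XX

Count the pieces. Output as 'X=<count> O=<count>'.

X=5 O=4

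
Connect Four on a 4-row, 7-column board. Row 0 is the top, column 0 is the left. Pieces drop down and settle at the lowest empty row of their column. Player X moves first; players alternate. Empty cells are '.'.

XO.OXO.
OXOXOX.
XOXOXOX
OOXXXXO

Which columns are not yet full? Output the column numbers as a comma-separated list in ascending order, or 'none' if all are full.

col 0: top cell = 'X' → FULL
col 1: top cell = 'O' → FULL
col 2: top cell = '.' → open
col 3: top cell = 'O' → FULL
col 4: top cell = 'X' → FULL
col 5: top cell = 'O' → FULL
col 6: top cell = '.' → open

Answer: 2,6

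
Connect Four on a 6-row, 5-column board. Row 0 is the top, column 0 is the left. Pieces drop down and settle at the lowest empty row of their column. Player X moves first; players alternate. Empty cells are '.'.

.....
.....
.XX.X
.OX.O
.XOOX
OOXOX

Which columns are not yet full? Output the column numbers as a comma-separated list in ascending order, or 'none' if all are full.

Answer: 0,1,2,3,4

Derivation:
col 0: top cell = '.' → open
col 1: top cell = '.' → open
col 2: top cell = '.' → open
col 3: top cell = '.' → open
col 4: top cell = '.' → open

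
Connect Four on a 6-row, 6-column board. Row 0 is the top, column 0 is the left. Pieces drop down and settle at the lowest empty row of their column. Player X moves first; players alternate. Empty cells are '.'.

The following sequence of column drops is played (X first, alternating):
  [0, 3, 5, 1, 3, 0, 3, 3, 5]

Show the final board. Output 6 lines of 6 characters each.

Move 1: X drops in col 0, lands at row 5
Move 2: O drops in col 3, lands at row 5
Move 3: X drops in col 5, lands at row 5
Move 4: O drops in col 1, lands at row 5
Move 5: X drops in col 3, lands at row 4
Move 6: O drops in col 0, lands at row 4
Move 7: X drops in col 3, lands at row 3
Move 8: O drops in col 3, lands at row 2
Move 9: X drops in col 5, lands at row 4

Answer: ......
......
...O..
...X..
O..X.X
XO.O.X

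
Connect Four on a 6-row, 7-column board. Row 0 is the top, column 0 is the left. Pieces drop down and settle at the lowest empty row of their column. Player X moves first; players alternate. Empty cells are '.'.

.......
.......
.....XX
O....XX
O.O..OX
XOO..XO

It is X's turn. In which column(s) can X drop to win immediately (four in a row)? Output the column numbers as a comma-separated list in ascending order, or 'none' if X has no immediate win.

col 0: drop X → no win
col 1: drop X → no win
col 2: drop X → no win
col 3: drop X → no win
col 4: drop X → no win
col 5: drop X → no win
col 6: drop X → WIN!

Answer: 6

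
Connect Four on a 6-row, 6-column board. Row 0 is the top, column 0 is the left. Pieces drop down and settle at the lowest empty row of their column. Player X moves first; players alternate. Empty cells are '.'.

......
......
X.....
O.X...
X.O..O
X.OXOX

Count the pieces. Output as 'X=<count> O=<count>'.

X=6 O=5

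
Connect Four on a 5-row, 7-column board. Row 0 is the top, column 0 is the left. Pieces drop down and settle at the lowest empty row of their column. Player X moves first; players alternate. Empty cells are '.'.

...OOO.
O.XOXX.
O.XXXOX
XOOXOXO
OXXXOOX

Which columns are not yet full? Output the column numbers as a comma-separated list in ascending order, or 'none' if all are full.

col 0: top cell = '.' → open
col 1: top cell = '.' → open
col 2: top cell = '.' → open
col 3: top cell = 'O' → FULL
col 4: top cell = 'O' → FULL
col 5: top cell = 'O' → FULL
col 6: top cell = '.' → open

Answer: 0,1,2,6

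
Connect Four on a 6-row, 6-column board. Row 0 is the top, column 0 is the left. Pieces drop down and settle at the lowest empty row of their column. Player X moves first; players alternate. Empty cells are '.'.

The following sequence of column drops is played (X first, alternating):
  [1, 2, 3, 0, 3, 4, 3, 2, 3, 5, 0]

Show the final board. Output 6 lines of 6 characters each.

Answer: ......
......
...X..
...X..
X.OX..
OXOXOO

Derivation:
Move 1: X drops in col 1, lands at row 5
Move 2: O drops in col 2, lands at row 5
Move 3: X drops in col 3, lands at row 5
Move 4: O drops in col 0, lands at row 5
Move 5: X drops in col 3, lands at row 4
Move 6: O drops in col 4, lands at row 5
Move 7: X drops in col 3, lands at row 3
Move 8: O drops in col 2, lands at row 4
Move 9: X drops in col 3, lands at row 2
Move 10: O drops in col 5, lands at row 5
Move 11: X drops in col 0, lands at row 4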